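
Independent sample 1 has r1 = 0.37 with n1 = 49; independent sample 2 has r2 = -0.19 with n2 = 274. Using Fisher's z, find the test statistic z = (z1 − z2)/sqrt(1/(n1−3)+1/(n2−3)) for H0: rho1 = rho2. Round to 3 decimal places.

Fisher z-transforms: z1 = atanh(0.37) = 0.388423, z2 = atanh(-0.19) = -0.192337; difference d = 0.580760
Var(d) = 1/46 + 1/271 = 0.0217391 + 0.0036900 = 0.0254291
z = d/√Var(d) = 0.580760 / √0.0254291 = 0.580760 / 0.159465 = 3.642

3.642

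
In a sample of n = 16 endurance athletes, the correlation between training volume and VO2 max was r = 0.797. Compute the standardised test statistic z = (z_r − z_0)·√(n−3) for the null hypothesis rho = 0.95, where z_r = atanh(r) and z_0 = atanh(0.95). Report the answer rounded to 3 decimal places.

-2.673

z_r = atanh(0.797) = 1.090334,  z_0 = atanh(0.95) = 1.831781
SE = 1/√(n−3) = 1/√13 = 0.277350
z = (z_r − z_0)/SE = (1.090334 − 1.831781) / 0.277350 = -0.741447 / 0.277350 = -2.673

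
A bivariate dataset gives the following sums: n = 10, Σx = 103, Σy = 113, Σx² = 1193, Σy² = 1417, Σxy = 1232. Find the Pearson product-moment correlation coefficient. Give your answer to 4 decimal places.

Numerator: nΣxy − (Σx)(Σy) = 10·1232 − (103)(113) = 681
Denominator: √[(nΣx²−(Σx)²)(nΣy²−(Σy)²)]
  nΣx²−(Σx)² = 10·1193 − 10609 = 1321;  nΣy²−(Σy)² = 10·1417 − 12769 = 1401
  √(1321·1401) = √1850721 = 1360.4121
r = 681 / 1360.4121 = 0.5006

0.5006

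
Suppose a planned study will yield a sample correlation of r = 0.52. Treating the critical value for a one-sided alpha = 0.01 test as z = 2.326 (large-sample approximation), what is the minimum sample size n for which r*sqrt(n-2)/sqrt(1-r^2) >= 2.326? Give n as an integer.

r√(n−2)/√(1−r²) ≥ 2.326  ⇔  n−2 ≥ (2.326)²·(1−r²)/r²
(1−r²)/r² = (1−0.2704)/0.2704 = 2.6982
n ≥ 2 + 5.410276·2.6982 = 2 + 14.5980 = 16.5980
⌈16.5980⌉ = 17

17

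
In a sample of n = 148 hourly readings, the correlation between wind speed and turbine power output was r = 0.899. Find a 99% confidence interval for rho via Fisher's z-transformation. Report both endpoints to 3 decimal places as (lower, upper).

z_r = atanh(0.899) = 1.466981;  SE = 1/√(n−3) = 1/√145 = 0.083045
z-limits: 1.466981 ± 2.576·0.083045 = 1.466981 ± 0.213924 = [1.253057, 1.680905]
ρ-limits: (tanh 1.253057, tanh 1.680905) = (0.849, 0.933)

(0.849, 0.933)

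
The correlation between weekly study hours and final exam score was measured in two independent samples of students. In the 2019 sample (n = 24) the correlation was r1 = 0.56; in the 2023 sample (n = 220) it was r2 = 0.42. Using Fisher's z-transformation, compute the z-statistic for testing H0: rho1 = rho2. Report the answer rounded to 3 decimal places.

0.810

Fisher z-transforms: z1 = atanh(0.56) = 0.632833, z2 = atanh(0.42) = 0.447692; difference d = 0.185141
Var(d) = 1/21 + 1/217 = 0.0476190 + 0.0046083 = 0.0522273
z = d/√Var(d) = 0.185141 / √0.0522273 = 0.185141 / 0.228533 = 0.810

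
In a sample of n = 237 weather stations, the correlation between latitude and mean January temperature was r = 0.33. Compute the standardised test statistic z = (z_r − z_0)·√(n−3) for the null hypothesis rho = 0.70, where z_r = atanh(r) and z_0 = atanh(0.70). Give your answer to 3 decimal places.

-8.023

z_r = atanh(0.33) = 0.342828,  z_0 = atanh(0.70) = 0.867301
SE = 1/√(n−3) = 1/√234 = 0.065372
z = (z_r − z_0)/SE = (0.342828 − 0.867301) / 0.065372 = -0.524473 / 0.065372 = -8.023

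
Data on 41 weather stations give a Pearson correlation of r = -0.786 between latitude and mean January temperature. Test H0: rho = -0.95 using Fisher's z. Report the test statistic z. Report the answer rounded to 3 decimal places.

z_r = atanh(-0.786) = -1.060879,  z_0 = atanh(-0.95) = -1.831781
SE = 1/√(n−3) = 1/√38 = 0.162221
z = (z_r − z_0)/SE = (-1.060879 − (-1.831781)) / 0.162221 = 0.770902 / 0.162221 = 4.752

4.752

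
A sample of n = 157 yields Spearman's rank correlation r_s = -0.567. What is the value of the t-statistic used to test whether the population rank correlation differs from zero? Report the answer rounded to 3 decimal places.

-8.570

1 − r_s² = 1 − 0.321489 = 0.678511;  √(1−r_s²) = 0.823718
√(n−2) = √155 = 12.449900
t = r_s·√(n−2)/√(1−r_s²) = -0.567 · 12.449900 / 0.823718 = -8.570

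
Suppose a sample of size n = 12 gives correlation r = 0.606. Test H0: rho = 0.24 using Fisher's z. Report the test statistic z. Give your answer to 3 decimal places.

z_r = atanh(0.606) = 0.702575,  z_0 = atanh(0.24) = 0.244774
SE = 1/√(n−3) = 1/√9 = 0.333333
z = (z_r − z_0)/SE = (0.702575 − 0.244774) / 0.333333 = 0.457801 / 0.333333 = 1.373

1.373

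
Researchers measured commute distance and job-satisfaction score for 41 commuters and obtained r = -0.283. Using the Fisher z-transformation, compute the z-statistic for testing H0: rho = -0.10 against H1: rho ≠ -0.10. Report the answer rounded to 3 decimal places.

Fisher z: atanh(-0.283) = -0.290940, atanh(-0.10) = -0.100335
z = (z_r − z_0)·√(n−3) = (-0.290940 − (-0.100335))·√38 = -0.190605 · 6.164414 = -1.175

-1.175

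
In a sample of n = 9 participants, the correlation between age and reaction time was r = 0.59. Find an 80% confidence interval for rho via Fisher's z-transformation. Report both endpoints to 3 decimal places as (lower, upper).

(0.153, 0.834)

Fisher z: z_r = atanh(r) = ½·ln((1+0.59)/(1−0.59)) = 0.677666
SE(z) = 1/√(n−3) = 1/√6 = 0.408248
80% ⇒ z* = 1.282; margin = 1.282·0.408248 = 0.523374
CI on z-scale: (0.154292, 1.201040)
Back-transform: tanh(0.154292) = 0.153079, tanh(1.201040) = 0.833972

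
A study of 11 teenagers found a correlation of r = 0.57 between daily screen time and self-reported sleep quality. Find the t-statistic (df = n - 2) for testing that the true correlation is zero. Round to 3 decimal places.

2.081

1 − r² = 1 − 0.3249 = 0.6751;  √(1−r²) = 0.821645
√(n−2) = √9 = 3.000000
t = r·√(n−2)/√(1−r²) = 0.57 · 3.000000 / 0.821645 = 2.081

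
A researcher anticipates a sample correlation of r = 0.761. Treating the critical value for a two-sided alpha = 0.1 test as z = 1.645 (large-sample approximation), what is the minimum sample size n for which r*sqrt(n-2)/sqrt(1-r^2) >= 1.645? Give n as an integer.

4

r√(n−2)/√(1−r²) ≥ 1.645  ⇔  n−2 ≥ (1.645)²·(1−r²)/r²
(1−r²)/r² = (1−0.579121)/0.579121 = 0.7268
n ≥ 2 + 2.706025·0.7268 = 2 + 1.9667 = 3.9667
⌈3.9667⌉ = 4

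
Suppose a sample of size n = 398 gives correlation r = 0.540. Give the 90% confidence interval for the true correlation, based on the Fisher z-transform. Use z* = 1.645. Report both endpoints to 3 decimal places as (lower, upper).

(0.479, 0.596)

z_r = atanh(0.540) = 0.604156;  SE = 1/√(n−3) = 1/√395 = 0.050315
z-limits: 0.604156 ± 1.645·0.050315 = 0.604156 ± 0.082768 = [0.521388, 0.686924]
ρ-limits: (tanh 0.521388, tanh 0.686924) = (0.479, 0.596)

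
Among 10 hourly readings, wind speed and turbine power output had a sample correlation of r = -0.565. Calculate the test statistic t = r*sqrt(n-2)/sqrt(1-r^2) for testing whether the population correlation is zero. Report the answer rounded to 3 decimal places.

t = r·√(n−2) / √(1−r²) with r = -0.565, n = 10
  = -0.565·√8 / √(1 − 0.319225)
  = -0.565·2.828427 / 0.825091
  = -1.598061 / 0.825091 = -1.937

-1.937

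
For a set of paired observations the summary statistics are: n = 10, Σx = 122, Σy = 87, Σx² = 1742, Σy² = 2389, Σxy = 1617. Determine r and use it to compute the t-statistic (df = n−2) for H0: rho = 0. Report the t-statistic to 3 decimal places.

Numerator: nΣxy − (Σx)(Σy) = 10·1617 − (122)(87) = 5556
Denominator: √[(nΣx²−(Σx)²)(nΣy²−(Σy)²)]
  nΣx²−(Σx)² = 10·1742 − 14884 = 2536;  nΣy²−(Σy)² = 10·2389 − 7569 = 16321
  √(2536·16321) = √41390056 = 6433.5104
r = 5556 / 6433.5104 = 0.8636
t = r·√(n−2)/√(1−r²) = 0.8636·√8 / √(1−0.745805) = 2.442630 / 0.504178 = 4.845

4.845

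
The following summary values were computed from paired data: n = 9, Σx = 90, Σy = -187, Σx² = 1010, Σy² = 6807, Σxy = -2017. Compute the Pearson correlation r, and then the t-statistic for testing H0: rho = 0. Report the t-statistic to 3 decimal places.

Numerator: nΣxy − (Σx)(Σy) = 9·(-2017) − (90)(-187) = -1323
Denominator: √[(nΣx²−(Σx)²)(nΣy²−(Σy)²)]
  nΣx²−(Σx)² = 9·1010 − 8100 = 990;  nΣy²−(Σy)² = 9·6807 − 34969 = 26294
  √(990·26294) = √26031060 = 5102.0643
r = -1323 / 5102.0643 = -0.2593
t = r·√(n−2)/√(1−r²) = -0.2593·√7 / √(1−0.067236) = -0.686043 / 0.965797 = -0.710

-0.710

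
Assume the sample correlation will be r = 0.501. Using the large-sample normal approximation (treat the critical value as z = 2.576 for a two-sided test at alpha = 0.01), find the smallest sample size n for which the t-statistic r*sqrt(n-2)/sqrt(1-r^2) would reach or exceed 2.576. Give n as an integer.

r√(n−2)/√(1−r²) ≥ 2.576  ⇔  n−2 ≥ (2.576)²·(1−r²)/r²
(1−r²)/r² = (1−0.251001)/0.251001 = 2.9840
n ≥ 2 + 6.635776·2.9840 = 2 + 19.8012 = 21.8012
⌈21.8012⌉ = 22

22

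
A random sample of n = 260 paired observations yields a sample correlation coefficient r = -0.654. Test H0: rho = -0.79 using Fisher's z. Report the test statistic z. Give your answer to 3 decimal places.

4.636

Fisher z: atanh(-0.654) = -0.782257, atanh(-0.79) = -1.071432
z = (z_r − z_0)·√(n−3) = (-0.782257 − (-1.071432))·√257 = 0.289175 · 16.031220 = 4.636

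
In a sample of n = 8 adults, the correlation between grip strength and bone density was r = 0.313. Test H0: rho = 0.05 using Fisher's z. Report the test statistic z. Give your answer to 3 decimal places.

0.612

Fisher z: atanh(0.313) = 0.323868, atanh(0.05) = 0.050042
z = (z_r − z_0)·√(n−3) = (0.323868 − 0.050042)·√5 = 0.273826 · 2.236068 = 0.612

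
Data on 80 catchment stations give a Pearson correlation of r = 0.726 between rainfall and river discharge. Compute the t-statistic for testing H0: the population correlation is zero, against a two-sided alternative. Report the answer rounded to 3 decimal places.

t = r·√(n−2) / √(1−r²) with r = 0.726, n = 80
  = 0.726·√78 / √(1 − 0.527076)
  = 0.726·8.831761 / 0.687695
  = 6.411858 / 0.687695 = 9.324

9.324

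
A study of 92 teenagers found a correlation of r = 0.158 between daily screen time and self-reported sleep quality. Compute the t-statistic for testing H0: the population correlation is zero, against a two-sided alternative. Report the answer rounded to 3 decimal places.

t = r·√(n−2) / √(1−r²) with r = 0.158, n = 92
  = 0.158·√90 / √(1 − 0.024964)
  = 0.158·9.486833 / 0.987439
  = 1.498920 / 0.987439 = 1.518

1.518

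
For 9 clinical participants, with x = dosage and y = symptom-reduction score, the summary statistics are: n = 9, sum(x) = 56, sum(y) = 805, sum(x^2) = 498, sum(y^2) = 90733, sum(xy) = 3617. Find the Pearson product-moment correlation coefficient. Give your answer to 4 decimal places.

S_xy = nΣxy − ΣxΣy = 9·3617 − 56·805 = 32553 − 45080 = -12527
S_xx = nΣx² − (Σx)² = 9·498 − 56² = 4482 − 3136 = 1346
S_yy = nΣy² − (Σy)² = 9·90733 − 805² = 816597 − 648025 = 168572
r = S_xy / √(S_xx·S_yy) = -12527 / √(1346·168572) = -12527 / √226897912 = -12527 / 15063.1309 = -0.8316

-0.8316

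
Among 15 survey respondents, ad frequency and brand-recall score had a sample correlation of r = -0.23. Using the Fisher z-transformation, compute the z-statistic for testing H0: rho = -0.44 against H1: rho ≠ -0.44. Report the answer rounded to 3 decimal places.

0.825

z_r = atanh(-0.23) = -0.234189,  z_0 = atanh(-0.44) = -0.472231
SE = 1/√(n−3) = 1/√12 = 0.288675
z = (z_r − z_0)/SE = (-0.234189 − (-0.472231)) / 0.288675 = 0.238042 / 0.288675 = 0.825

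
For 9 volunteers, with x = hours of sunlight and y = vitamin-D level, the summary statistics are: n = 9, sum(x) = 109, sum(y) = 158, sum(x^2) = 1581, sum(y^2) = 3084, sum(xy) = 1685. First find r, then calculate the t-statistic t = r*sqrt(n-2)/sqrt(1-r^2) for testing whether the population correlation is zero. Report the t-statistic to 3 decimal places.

-3.570

Numerator: nΣxy − (Σx)(Σy) = 9·1685 − (109)(158) = -2057
Denominator: √[(nΣx²−(Σx)²)(nΣy²−(Σy)²)]
  nΣx²−(Σx)² = 9·1581 − 11881 = 2348;  nΣy²−(Σy)² = 9·3084 − 24964 = 2792
  √(2348·2792) = √6555616 = 2560.3937
r = -2057 / 2560.3937 = -0.8034
t = r·√(n−2)/√(1−r²) = -0.8034·√7 / √(1−0.645452) = -2.125597 / 0.595439 = -3.570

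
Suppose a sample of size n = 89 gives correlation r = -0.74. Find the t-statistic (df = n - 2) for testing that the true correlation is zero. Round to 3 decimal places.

-10.262

t = r·√(n−2) / √(1−r²) with r = -0.74, n = 89
  = -0.74·√87 / √(1 − 0.5476)
  = -0.74·9.327379 / 0.672607
  = -6.902260 / 0.672607 = -10.262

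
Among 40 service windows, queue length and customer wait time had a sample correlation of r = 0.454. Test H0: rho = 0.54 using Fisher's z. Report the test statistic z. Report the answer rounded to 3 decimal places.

Fisher z: atanh(0.454) = 0.489727, atanh(0.54) = 0.604156
z = (z_r − z_0)·√(n−3) = (0.489727 − 0.604156)·√37 = -0.114429 · 6.082763 = -0.696

-0.696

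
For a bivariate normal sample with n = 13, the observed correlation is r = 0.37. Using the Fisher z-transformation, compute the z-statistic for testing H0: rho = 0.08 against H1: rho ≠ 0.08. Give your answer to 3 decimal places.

Fisher z: atanh(0.37) = 0.388423, atanh(0.08) = 0.080171
z = (z_r − z_0)·√(n−3) = (0.388423 − 0.080171)·√10 = 0.308252 · 3.162278 = 0.975

0.975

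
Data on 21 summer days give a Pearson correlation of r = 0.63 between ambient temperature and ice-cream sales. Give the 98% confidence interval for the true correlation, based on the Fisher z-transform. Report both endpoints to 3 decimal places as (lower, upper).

Fisher z: z_r = atanh(r) = ½·ln((1+0.63)/(1−0.63)) = 0.741416
SE(z) = 1/√(n−3) = 1/√18 = 0.235702
98% ⇒ z* = 2.326; margin = 2.326·0.235702 = 0.548243
CI on z-scale: (0.193173, 1.289659)
Back-transform: tanh(0.193173) = 0.190806, tanh(1.289659) = 0.859037

(0.191, 0.859)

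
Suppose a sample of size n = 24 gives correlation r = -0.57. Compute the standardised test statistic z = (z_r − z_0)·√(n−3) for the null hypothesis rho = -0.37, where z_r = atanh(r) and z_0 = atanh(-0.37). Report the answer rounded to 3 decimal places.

-1.187

Fisher z: atanh(-0.57) = -0.647523, atanh(-0.37) = -0.388423
z = (z_r − z_0)·√(n−3) = (-0.647523 − (-0.388423))·√21 = -0.259100 · 4.582576 = -1.187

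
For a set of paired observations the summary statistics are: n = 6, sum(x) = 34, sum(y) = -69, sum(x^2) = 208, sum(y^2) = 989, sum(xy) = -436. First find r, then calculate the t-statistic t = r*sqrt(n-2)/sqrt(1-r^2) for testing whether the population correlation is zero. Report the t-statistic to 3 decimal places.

Numerator: nΣxy − (Σx)(Σy) = 6·(-436) − (34)(-69) = -270
Denominator: √[(nΣx²−(Σx)²)(nΣy²−(Σy)²)]
  nΣx²−(Σx)² = 6·208 − 1156 = 92;  nΣy²−(Σy)² = 6·989 − 4761 = 1173
  √(92·1173) = √107916 = 328.5057
r = -270 / 328.5057 = -0.8219
t = r·√(n−2)/√(1−r²) = -0.8219·√4 / √(1−0.675520) = -1.643800 / 0.569631 = -2.886

-2.886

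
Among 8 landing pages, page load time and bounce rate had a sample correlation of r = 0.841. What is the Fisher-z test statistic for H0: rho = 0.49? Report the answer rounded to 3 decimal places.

1.540

Fisher z: atanh(0.841) = 1.224580, atanh(0.49) = 0.536060
z = (z_r − z_0)·√(n−3) = (1.224580 − 0.536060)·√5 = 0.688520 · 2.236068 = 1.540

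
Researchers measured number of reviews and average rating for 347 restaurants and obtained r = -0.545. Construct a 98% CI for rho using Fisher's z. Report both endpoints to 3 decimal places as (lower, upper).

(-0.627, -0.451)

Fisher z: z_r = atanh(r) = ½·ln((1+(-0.545))/(1−(-0.545))) = -0.611241
SE(z) = 1/√(n−3) = 1/√344 = 0.053916
98% ⇒ z* = 2.326; margin = 2.326·0.053916 = 0.125409
CI on z-scale: (-0.736650, -0.485832)
Back-transform: tanh(-0.736650) = -0.627117, tanh(-0.485832) = -0.450902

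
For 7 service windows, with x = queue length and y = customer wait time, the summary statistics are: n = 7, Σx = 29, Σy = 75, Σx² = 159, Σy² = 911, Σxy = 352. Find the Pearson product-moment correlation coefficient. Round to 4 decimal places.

S_xy = nΣxy − ΣxΣy = 7·352 − 29·75 = 2464 − 2175 = 289
S_xx = nΣx² − (Σx)² = 7·159 − 29² = 1113 − 841 = 272
S_yy = nΣy² − (Σy)² = 7·911 − 75² = 6377 − 5625 = 752
r = S_xy / √(S_xx·S_yy) = 289 / √(272·752) = 289 / √204544 = 289 / 452.2654 = 0.6390

0.6390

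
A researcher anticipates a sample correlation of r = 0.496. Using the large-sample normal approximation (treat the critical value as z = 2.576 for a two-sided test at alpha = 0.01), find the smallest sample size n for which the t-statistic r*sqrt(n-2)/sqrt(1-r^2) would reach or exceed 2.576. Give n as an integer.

23

Need r·√(n−2)/√(1−r²) ≥ 2.576
√(n−2) ≥ 2.576·√(1−0.246016) / 0.496 = 2.576·0.868323 / 0.496 = 4.5097
n−2 ≥ 20.3374  ⇒  n ≥ 22.3374
Smallest integer n = 23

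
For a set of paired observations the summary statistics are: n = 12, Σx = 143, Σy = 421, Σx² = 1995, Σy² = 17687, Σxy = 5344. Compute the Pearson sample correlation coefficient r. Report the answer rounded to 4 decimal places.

0.3551

Numerator: nΣxy − (Σx)(Σy) = 12·5344 − (143)(421) = 3925
Denominator: √[(nΣx²−(Σx)²)(nΣy²−(Σy)²)]
  nΣx²−(Σx)² = 12·1995 − 20449 = 3491;  nΣy²−(Σy)² = 12·17687 − 177241 = 35003
  √(3491·35003) = √122195473 = 11054.2061
r = 3925 / 11054.2061 = 0.3551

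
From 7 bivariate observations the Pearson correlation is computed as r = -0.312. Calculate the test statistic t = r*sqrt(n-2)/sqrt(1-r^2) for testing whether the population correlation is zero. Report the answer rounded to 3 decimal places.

t = r·√(n−2) / √(1−r²) with r = -0.312, n = 7
  = -0.312·√5 / √(1 − 0.097344)
  = -0.312·2.236068 / 0.950082
  = -0.697653 / 0.950082 = -0.734

-0.734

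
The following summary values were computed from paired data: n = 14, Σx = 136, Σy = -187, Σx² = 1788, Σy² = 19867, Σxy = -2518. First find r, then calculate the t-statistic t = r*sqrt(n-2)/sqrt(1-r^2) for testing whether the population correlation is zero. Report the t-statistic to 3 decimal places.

-0.880

Numerator: nΣxy − (Σx)(Σy) = 14·(-2518) − (136)(-187) = -9820
Denominator: √[(nΣx²−(Σx)²)(nΣy²−(Σy)²)]
  nΣx²−(Σx)² = 14·1788 − 18496 = 6536;  nΣy²−(Σy)² = 14·19867 − 34969 = 243169
  √(6536·243169) = √1589352584 = 39866.6851
r = -9820 / 39866.6851 = -0.2463
t = r·√(n−2)/√(1−r²) = -0.2463·√12 / √(1−0.060664) = -0.853208 / 0.969193 = -0.880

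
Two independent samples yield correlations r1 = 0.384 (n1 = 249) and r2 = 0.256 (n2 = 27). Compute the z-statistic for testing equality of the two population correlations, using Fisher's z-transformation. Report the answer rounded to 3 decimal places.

Fisher z-transforms: z1 = atanh(0.384) = 0.404743, z2 = atanh(0.256) = 0.261823; difference d = 0.142920
Var(d) = 1/246 + 1/24 = 0.0040650 + 0.0416667 = 0.0457317
z = d/√Var(d) = 0.142920 / √0.0457317 = 0.142920 / 0.213850 = 0.668

0.668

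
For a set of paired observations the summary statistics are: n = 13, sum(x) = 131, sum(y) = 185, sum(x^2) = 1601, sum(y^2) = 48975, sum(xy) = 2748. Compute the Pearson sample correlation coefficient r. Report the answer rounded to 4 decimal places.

Numerator: nΣxy − (Σx)(Σy) = 13·2748 − (131)(185) = 11489
Denominator: √[(nΣx²−(Σx)²)(nΣy²−(Σy)²)]
  nΣx²−(Σx)² = 13·1601 − 17161 = 3652;  nΣy²−(Σy)² = 13·48975 − 34225 = 602450
  √(3652·602450) = √2200147400 = 46905.7289
r = 11489 / 46905.7289 = 0.2449

0.2449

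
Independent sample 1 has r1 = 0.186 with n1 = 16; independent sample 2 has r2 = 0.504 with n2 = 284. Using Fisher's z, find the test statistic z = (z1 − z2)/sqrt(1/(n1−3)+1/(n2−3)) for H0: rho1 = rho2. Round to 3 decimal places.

-1.292

z1 = atanh(0.186) = 0.188191,  z2 = atanh(0.504) = 0.554654
SE = √(1/(n1−3) + 1/(n2−3)) = √(1/13 + 1/281) = √(0.0769231 + 0.0035587) = √0.0804818 = 0.283693
z = (z1 − z2)/SE = (0.188191 − 0.554654) / 0.283693 = -0.366463 / 0.283693 = -1.292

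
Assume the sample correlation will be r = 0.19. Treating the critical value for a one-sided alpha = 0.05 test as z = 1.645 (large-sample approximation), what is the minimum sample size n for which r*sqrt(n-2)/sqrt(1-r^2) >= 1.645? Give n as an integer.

75

Need r·√(n−2)/√(1−r²) ≥ 1.645
√(n−2) ≥ 1.645·√(1−0.0361) / 0.19 = 1.645·0.981784 / 0.19 = 8.5002
n−2 ≥ 72.2534  ⇒  n ≥ 74.2534
Smallest integer n = 75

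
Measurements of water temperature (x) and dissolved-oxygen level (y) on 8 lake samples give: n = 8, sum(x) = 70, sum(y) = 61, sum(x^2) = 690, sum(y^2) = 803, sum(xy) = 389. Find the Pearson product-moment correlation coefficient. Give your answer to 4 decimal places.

-0.8945

Numerator: nΣxy − (Σx)(Σy) = 8·389 − (70)(61) = -1158
Denominator: √[(nΣx²−(Σx)²)(nΣy²−(Σy)²)]
  nΣx²−(Σx)² = 8·690 − 4900 = 620;  nΣy²−(Σy)² = 8·803 − 3721 = 2703
  √(620·2703) = √1675860 = 1294.5501
r = -1158 / 1294.5501 = -0.8945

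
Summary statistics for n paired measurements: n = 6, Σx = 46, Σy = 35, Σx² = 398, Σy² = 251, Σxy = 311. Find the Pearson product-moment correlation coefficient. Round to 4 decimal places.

0.9260

S_xy = nΣxy − ΣxΣy = 6·311 − 46·35 = 1866 − 1610 = 256
S_xx = nΣx² − (Σx)² = 6·398 − 46² = 2388 − 2116 = 272
S_yy = nΣy² − (Σy)² = 6·251 − 35² = 1506 − 1225 = 281
r = S_xy / √(S_xx·S_yy) = 256 / √(272·281) = 256 / √76432 = 256 / 276.4634 = 0.9260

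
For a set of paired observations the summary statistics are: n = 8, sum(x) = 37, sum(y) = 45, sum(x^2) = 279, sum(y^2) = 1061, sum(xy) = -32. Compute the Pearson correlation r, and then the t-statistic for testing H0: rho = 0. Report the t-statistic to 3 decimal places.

Numerator: nΣxy − (Σx)(Σy) = 8·(-32) − (37)(45) = -1921
Denominator: √[(nΣx²−(Σx)²)(nΣy²−(Σy)²)]
  nΣx²−(Σx)² = 8·279 − 1369 = 863;  nΣy²−(Σy)² = 8·1061 − 2025 = 6463
  √(863·6463) = √5577569 = 2361.6877
r = -1921 / 2361.6877 = -0.8134
t = r·√(n−2)/√(1−r²) = -0.8134·√6 / √(1−0.661620) = -1.992415 / 0.581704 = -3.425

-3.425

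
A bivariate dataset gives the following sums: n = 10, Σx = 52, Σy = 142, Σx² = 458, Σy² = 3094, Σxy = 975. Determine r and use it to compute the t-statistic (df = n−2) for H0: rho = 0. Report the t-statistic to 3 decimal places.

1.750

Numerator: nΣxy − (Σx)(Σy) = 10·975 − (52)(142) = 2366
Denominator: √[(nΣx²−(Σx)²)(nΣy²−(Σy)²)]
  nΣx²−(Σx)² = 10·458 − 2704 = 1876;  nΣy²−(Σy)² = 10·3094 − 20164 = 10776
  √(1876·10776) = √20215776 = 4496.1957
r = 2366 / 4496.1957 = 0.5262
t = r·√(n−2)/√(1−r²) = 0.5262·√8 / √(1−0.276886) = 1.488318 / 0.850361 = 1.750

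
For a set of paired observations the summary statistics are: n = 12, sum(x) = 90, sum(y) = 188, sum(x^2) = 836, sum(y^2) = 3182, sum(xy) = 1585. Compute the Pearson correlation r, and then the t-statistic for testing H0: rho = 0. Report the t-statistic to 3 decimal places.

Numerator: nΣxy − (Σx)(Σy) = 12·1585 − (90)(188) = 2100
Denominator: √[(nΣx²−(Σx)²)(nΣy²−(Σy)²)]
  nΣx²−(Σx)² = 12·836 − 8100 = 1932;  nΣy²−(Σy)² = 12·3182 − 35344 = 2840
  √(1932·2840) = √5486880 = 2342.4090
r = 2100 / 2342.4090 = 0.8965
t = r·√(n−2)/√(1−r²) = 0.8965·√10 / √(1−0.803712) = 2.834982 / 0.443044 = 6.399

6.399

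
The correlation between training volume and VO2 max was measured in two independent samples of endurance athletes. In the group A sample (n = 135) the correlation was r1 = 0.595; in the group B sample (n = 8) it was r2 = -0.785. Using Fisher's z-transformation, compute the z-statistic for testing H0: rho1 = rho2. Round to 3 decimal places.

3.827

Fisher z-transforms: z1 = atanh(0.595) = 0.685371, z2 = atanh(-0.785) = -1.058268; difference d = 1.743639
Var(d) = 1/132 + 1/5 = 0.0075758 + 0.2000000 = 0.2075758
z = d/√Var(d) = 1.743639 / √0.2075758 = 1.743639 / 0.455605 = 3.827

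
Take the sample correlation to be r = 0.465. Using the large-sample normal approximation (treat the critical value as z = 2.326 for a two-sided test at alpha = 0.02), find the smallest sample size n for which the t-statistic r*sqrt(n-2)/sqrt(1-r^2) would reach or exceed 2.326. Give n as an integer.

22

Need r·√(n−2)/√(1−r²) ≥ 2.326
√(n−2) ≥ 2.326·√(1−0.216225) / 0.465 = 2.326·0.885311 / 0.465 = 4.4285
n−2 ≥ 19.6116  ⇒  n ≥ 21.6116
Smallest integer n = 22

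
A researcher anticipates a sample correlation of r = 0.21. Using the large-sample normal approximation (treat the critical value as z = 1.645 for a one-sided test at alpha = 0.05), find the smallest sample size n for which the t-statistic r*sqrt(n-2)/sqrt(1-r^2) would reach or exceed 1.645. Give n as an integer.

r√(n−2)/√(1−r²) ≥ 1.645  ⇔  n−2 ≥ (1.645)²·(1−r²)/r²
(1−r²)/r² = (1−0.0441)/0.0441 = 21.6757
n ≥ 2 + 2.706025·21.6757 = 2 + 58.6550 = 60.6550
⌈60.6550⌉ = 61

61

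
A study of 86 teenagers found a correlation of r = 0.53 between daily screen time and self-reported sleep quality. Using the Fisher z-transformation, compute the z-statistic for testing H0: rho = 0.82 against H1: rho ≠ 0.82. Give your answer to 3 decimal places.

z_r = atanh(0.53) = 0.590145,  z_0 = atanh(0.82) = 1.156817
SE = 1/√(n−3) = 1/√83 = 0.109764
z = (z_r − z_0)/SE = (0.590145 − 1.156817) / 0.109764 = -0.566672 / 0.109764 = -5.163

-5.163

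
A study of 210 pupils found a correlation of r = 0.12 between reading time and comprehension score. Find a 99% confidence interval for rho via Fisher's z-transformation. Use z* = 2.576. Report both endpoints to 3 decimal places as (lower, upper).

(-0.058, 0.291)

z_r = atanh(0.12) = 0.120581;  SE = 1/√(n−3) = 1/√207 = 0.069505
z-limits: 0.120581 ± 2.576·0.069505 = 0.120581 ± 0.179045 = [-0.058464, 0.299626]
ρ-limits: (tanh -0.058464, tanh 0.299626) = (-0.058, 0.291)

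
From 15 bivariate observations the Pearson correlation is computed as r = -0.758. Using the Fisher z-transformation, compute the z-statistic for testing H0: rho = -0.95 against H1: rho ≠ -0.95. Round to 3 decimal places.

2.911

z_r = atanh(-0.758) = -0.991497,  z_0 = atanh(-0.95) = -1.831781
SE = 1/√(n−3) = 1/√12 = 0.288675
z = (z_r − z_0)/SE = (-0.991497 − (-1.831781)) / 0.288675 = 0.840284 / 0.288675 = 2.911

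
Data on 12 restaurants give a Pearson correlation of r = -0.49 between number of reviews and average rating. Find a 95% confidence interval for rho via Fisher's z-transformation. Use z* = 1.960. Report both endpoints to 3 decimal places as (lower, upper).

(-0.830, 0.117)

z_r = atanh(-0.49) = -0.536060;  SE = 1/√(n−3) = 1/√9 = 0.333333
z-limits: -0.536060 ± 1.960·0.333333 = -0.536060 ± 0.653333 = [-1.189393, 0.117273]
ρ-limits: (tanh -1.189393, tanh 0.117273) = (-0.830, 0.117)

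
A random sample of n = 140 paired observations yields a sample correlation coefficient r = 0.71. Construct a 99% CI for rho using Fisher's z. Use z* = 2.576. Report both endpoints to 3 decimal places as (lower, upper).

(0.583, 0.803)

Fisher z: z_r = atanh(r) = ½·ln((1+0.71)/(1−0.71)) = 0.887184
SE(z) = 1/√(n−3) = 1/√137 = 0.085436
99% ⇒ z* = 2.576; margin = 2.576·0.085436 = 0.220083
CI on z-scale: (0.667101, 1.107267)
Back-transform: tanh(0.667101) = 0.583070, tanh(1.107267) = 0.803094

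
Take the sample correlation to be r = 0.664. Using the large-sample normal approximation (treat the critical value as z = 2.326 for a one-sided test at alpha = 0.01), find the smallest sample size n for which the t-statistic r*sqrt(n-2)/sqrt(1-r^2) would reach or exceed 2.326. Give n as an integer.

r√(n−2)/√(1−r²) ≥ 2.326  ⇔  n−2 ≥ (2.326)²·(1−r²)/r²
(1−r²)/r² = (1−0.440896)/0.440896 = 1.2681
n ≥ 2 + 5.410276·1.2681 = 2 + 6.8608 = 8.8608
⌈8.8608⌉ = 9

9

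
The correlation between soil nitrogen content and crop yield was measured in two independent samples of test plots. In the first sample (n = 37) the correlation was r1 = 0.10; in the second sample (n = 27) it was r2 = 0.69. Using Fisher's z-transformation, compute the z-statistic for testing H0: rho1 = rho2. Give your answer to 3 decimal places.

-2.804

z1 = atanh(0.10) = 0.100335,  z2 = atanh(0.69) = 0.847956
SE = √(1/(n1−3) + 1/(n2−3)) = √(1/34 + 1/24) = √(0.0294118 + 0.0416667) = √0.0710785 = 0.266606
z = (z1 − z2)/SE = (0.100335 − 0.847956) / 0.266606 = -0.747621 / 0.266606 = -2.804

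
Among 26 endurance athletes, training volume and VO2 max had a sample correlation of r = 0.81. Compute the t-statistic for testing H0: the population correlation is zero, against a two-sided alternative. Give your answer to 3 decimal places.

1 − r² = 1 − 0.6561 = 0.3439;  √(1−r²) = 0.586430
√(n−2) = √24 = 4.898979
t = r·√(n−2)/√(1−r²) = 0.81 · 4.898979 / 0.586430 = 6.767

6.767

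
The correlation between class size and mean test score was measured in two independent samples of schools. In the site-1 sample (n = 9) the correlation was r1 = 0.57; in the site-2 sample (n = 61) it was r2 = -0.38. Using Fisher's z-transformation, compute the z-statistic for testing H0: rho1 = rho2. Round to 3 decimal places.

z1 = atanh(0.57) = 0.647523,  z2 = atanh(-0.38) = -0.400060
SE = √(1/(n1−3) + 1/(n2−3)) = √(1/6 + 1/58) = √(0.1666667 + 0.0172414) = √0.1839081 = 0.428845
z = (z1 − z2)/SE = (0.647523 − (-0.400060)) / 0.428845 = 1.047583 / 0.428845 = 2.443

2.443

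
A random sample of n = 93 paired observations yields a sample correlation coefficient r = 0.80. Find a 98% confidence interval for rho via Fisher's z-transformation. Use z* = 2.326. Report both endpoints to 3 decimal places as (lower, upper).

Fisher z: z_r = atanh(r) = ½·ln((1+0.80)/(1−0.80)) = 1.098612
SE(z) = 1/√(n−3) = 1/√90 = 0.105409
98% ⇒ z* = 2.326; margin = 2.326·0.105409 = 0.245181
CI on z-scale: (0.853431, 1.343793)
Back-transform: tanh(0.853431) = 0.692858, tanh(1.343793) = 0.872580

(0.693, 0.873)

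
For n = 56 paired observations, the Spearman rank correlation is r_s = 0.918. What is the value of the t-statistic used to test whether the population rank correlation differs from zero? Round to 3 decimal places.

1 − r_s² = 1 − 0.842724 = 0.157276;  √(1−r_s²) = 0.396580
√(n−2) = √54 = 7.348469
t = r_s·√(n−2)/√(1−r_s²) = 0.918 · 7.348469 / 0.396580 = 17.010

17.010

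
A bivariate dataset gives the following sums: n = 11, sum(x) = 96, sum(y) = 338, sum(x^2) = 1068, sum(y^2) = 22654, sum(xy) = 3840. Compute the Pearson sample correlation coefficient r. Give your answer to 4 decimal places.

0.5297

Numerator: nΣxy − (Σx)(Σy) = 11·3840 − (96)(338) = 9792
Denominator: √[(nΣx²−(Σx)²)(nΣy²−(Σy)²)]
  nΣx²−(Σx)² = 11·1068 − 9216 = 2532;  nΣy²−(Σy)² = 11·22654 − 114244 = 134950
  √(2532·134950) = √341693400 = 18484.9506
r = 9792 / 18484.9506 = 0.5297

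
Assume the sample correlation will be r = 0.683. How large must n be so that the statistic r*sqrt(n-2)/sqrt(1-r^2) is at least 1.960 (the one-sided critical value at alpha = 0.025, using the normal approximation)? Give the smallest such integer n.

Need r·√(n−2)/√(1−r²) ≥ 1.960
√(n−2) ≥ 1.960·√(1−0.466489) / 0.683 = 1.960·0.730418 / 0.683 = 2.0961
n−2 ≥ 4.3936  ⇒  n ≥ 6.3936
Smallest integer n = 7

7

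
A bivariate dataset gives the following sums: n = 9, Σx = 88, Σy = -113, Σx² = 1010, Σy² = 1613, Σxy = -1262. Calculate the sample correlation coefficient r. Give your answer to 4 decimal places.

-0.9218

Numerator: nΣxy − (Σx)(Σy) = 9·(-1262) − (88)(-113) = -1414
Denominator: √[(nΣx²−(Σx)²)(nΣy²−(Σy)²)]
  nΣx²−(Σx)² = 9·1010 − 7744 = 1346;  nΣy²−(Σy)² = 9·1613 − 12769 = 1748
  √(1346·1748) = √2352808 = 1533.8866
r = -1414 / 1533.8866 = -0.9218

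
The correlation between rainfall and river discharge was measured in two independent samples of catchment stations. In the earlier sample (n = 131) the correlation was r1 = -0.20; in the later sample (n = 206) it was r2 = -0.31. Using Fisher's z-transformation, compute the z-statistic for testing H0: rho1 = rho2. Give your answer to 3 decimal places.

1.044

Fisher z-transforms: z1 = atanh(-0.20) = -0.202733, z2 = atanh(-0.31) = -0.320545; difference d = 0.117812
Var(d) = 1/128 + 1/203 = 0.0078125 + 0.0049261 = 0.0127386
z = d/√Var(d) = 0.117812 / √0.0127386 = 0.117812 / 0.112865 = 1.044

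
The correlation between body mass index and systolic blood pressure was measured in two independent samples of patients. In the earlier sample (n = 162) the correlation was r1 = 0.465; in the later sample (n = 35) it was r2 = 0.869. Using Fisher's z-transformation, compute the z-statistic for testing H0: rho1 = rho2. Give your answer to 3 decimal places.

z1 = atanh(0.465) = 0.503672,  z2 = atanh(0.869) = 1.328981
SE = √(1/(n1−3) + 1/(n2−3)) = √(1/159 + 1/32) = √(0.0062893 + 0.0312500) = √0.0375393 = 0.193751
z = (z1 − z2)/SE = (0.503672 − 1.328981) / 0.193751 = -0.825309 / 0.193751 = -4.260

-4.260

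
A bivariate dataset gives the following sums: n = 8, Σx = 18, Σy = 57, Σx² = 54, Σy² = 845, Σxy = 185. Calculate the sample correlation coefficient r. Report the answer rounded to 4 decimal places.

0.7373

S_xy = nΣxy − ΣxΣy = 8·185 − 18·57 = 1480 − 1026 = 454
S_xx = nΣx² − (Σx)² = 8·54 − 18² = 432 − 324 = 108
S_yy = nΣy² − (Σy)² = 8·845 − 57² = 6760 − 3249 = 3511
r = S_xy / √(S_xx·S_yy) = 454 / √(108·3511) = 454 / √379188 = 454 / 615.7824 = 0.7373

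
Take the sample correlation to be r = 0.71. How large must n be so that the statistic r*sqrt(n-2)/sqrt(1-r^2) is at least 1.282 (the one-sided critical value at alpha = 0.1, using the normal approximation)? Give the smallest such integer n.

4

Need r·√(n−2)/√(1−r²) ≥ 1.282
√(n−2) ≥ 1.282·√(1−0.5041) / 0.71 = 1.282·0.704202 / 0.71 = 1.2715
n−2 ≥ 1.6167  ⇒  n ≥ 3.6167
Smallest integer n = 4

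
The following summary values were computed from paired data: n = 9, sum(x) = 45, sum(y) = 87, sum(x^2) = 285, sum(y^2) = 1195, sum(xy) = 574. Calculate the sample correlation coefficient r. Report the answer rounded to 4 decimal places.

Numerator: nΣxy − (Σx)(Σy) = 9·574 − (45)(87) = 1251
Denominator: √[(nΣx²−(Σx)²)(nΣy²−(Σy)²)]
  nΣx²−(Σx)² = 9·285 − 2025 = 540;  nΣy²−(Σy)² = 9·1195 − 7569 = 3186
  √(540·3186) = √1720440 = 1311.6554
r = 1251 / 1311.6554 = 0.9538

0.9538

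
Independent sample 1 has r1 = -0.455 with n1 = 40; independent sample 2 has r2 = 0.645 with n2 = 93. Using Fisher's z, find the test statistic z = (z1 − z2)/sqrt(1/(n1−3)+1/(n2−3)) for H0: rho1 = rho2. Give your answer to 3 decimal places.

-6.440

Fisher z-transforms: z1 = atanh(-0.455) = -0.490988, z2 = atanh(0.645) = 0.766689; difference d = -1.257677
Var(d) = 1/37 + 1/90 = 0.0270270 + 0.0111111 = 0.0381381
z = d/√Var(d) = -1.257677 / √0.0381381 = -1.257677 / 0.195290 = -6.440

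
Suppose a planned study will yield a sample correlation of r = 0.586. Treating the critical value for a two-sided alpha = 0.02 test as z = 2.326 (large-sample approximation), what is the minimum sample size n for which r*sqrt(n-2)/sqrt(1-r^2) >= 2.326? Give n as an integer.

13

r√(n−2)/√(1−r²) ≥ 2.326  ⇔  n−2 ≥ (2.326)²·(1−r²)/r²
(1−r²)/r² = (1−0.343396)/0.343396 = 1.9121
n ≥ 2 + 5.410276·1.9121 = 2 + 10.3450 = 12.3450
⌈12.3450⌉ = 13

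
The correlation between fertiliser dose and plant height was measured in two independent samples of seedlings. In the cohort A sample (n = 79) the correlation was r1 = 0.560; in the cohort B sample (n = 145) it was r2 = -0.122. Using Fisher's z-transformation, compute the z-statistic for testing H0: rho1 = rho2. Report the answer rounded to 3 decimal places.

5.315

z1 = atanh(0.560) = 0.632833,  z2 = atanh(-0.122) = -0.122611
SE = √(1/(n1−3) + 1/(n2−3)) = √(1/76 + 1/142) = √(0.0131579 + 0.0070423) = √0.0202002 = 0.142127
z = (z1 − z2)/SE = (0.632833 − (-0.122611)) / 0.142127 = 0.755444 / 0.142127 = 5.315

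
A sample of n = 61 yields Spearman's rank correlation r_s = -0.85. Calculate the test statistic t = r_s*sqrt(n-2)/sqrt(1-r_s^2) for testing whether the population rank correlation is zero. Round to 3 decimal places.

1 − r_s² = 1 − 0.7225 = 0.2775;  √(1−r_s²) = 0.526783
√(n−2) = √59 = 7.681146
t = r_s·√(n−2)/√(1−r_s²) = -0.85 · 7.681146 / 0.526783 = -12.394

-12.394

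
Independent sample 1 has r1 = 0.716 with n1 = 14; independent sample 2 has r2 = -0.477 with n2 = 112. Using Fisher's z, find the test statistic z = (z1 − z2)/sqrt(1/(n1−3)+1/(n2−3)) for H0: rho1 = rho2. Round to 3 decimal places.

4.484

z1 = atanh(0.716) = 0.899389,  z2 = atanh(-0.477) = -0.519093
SE = √(1/(n1−3) + 1/(n2−3)) = √(1/11 + 1/109) = √(0.0909091 + 0.0091743) = √0.1000834 = 0.316360
z = (z1 − z2)/SE = (0.899389 − (-0.519093)) / 0.316360 = 1.418482 / 0.316360 = 4.484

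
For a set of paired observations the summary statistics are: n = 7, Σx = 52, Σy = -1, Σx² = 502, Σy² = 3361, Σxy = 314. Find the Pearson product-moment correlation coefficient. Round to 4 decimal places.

0.5154

S_xy = nΣxy − ΣxΣy = 7·314 − 52·(-1) = 2198 − (-52) = 2250
S_xx = nΣx² − (Σx)² = 7·502 − 52² = 3514 − 2704 = 810
S_yy = nΣy² − (Σy)² = 7·3361 − (-1)² = 23527 − 1 = 23526
r = S_xy / √(S_xx·S_yy) = 2250 / √(810·23526) = 2250 / √19056060 = 2250 / 4365.3247 = 0.5154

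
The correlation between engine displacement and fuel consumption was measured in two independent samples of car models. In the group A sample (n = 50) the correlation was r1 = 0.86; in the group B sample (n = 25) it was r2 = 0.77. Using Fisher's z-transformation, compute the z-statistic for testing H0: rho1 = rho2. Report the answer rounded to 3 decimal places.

z1 = atanh(0.86) = 1.293345,  z2 = atanh(0.77) = 1.020328
SE = √(1/(n1−3) + 1/(n2−3)) = √(1/47 + 1/22) = √(0.0212766 + 0.0454545) = √0.0667311 = 0.258324
z = (z1 − z2)/SE = (1.293345 − 1.020328) / 0.258324 = 0.273017 / 0.258324 = 1.057

1.057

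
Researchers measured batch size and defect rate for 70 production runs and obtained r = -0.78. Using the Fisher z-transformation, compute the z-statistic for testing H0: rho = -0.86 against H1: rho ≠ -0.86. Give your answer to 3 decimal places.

z_r = atanh(-0.78) = -1.045371,  z_0 = atanh(-0.86) = -1.293345
SE = 1/√(n−3) = 1/√67 = 0.122169
z = (z_r − z_0)/SE = (-1.045371 − (-1.293345)) / 0.122169 = 0.247974 / 0.122169 = 2.030

2.030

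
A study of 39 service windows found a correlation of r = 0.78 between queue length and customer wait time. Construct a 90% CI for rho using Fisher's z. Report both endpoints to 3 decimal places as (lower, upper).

(0.648, 0.867)

Fisher z: z_r = atanh(r) = ½·ln((1+0.78)/(1−0.78)) = 1.045371
SE(z) = 1/√(n−3) = 1/√36 = 0.166667
90% ⇒ z* = 1.645; margin = 1.645·0.166667 = 0.274167
CI on z-scale: (0.771204, 1.319538)
Back-transform: tanh(0.771204) = 0.647629, tanh(1.319538) = 0.866669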